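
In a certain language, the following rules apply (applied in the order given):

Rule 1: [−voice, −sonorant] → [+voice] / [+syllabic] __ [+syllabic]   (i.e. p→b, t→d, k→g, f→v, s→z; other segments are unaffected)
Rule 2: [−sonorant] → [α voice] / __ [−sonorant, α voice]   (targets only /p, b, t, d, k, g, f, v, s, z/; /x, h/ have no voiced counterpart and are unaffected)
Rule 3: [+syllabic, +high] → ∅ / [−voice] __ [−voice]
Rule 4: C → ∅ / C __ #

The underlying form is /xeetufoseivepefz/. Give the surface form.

xeeduvozeivebev

Rule 1 (intervocalic voicing): /t/ is a voiceless obstruent between vowels /e/ and /u/, so it voices to [d]. /f/ is a voiceless obstruent between vowels /u/ and /o/, so it voices to [v]. /s/ is a voiceless obstruent between vowels /o/ and /e/, so it voices to [z]. /p/ is a voiceless obstruent between vowels /e/ and /e/, so it voices to [b]. /xeetufoseivepefz/ → xeeduvozeivebefz.
Rule 2 (regressive voicing assimilation): /f/ precedes the voiced obstruent /z/, so it voices to [v] by assimilation. /xeeduvozeivebefz/ → xeeduvozeivebevz.
Rule 3 (high vowel syncope): no segment meets the environment; /xeeduvozeivebevz/ is unchanged.
Rule 4 (final cluster simplification): /z/ is the second consonant of a word-final cluster /vz/, so it deletes. /xeeduvozeivebevz/ → xeeduvozeivebev.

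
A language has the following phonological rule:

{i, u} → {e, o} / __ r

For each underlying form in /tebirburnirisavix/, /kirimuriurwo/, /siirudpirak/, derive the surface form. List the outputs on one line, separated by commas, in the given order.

/tebirburnirisavix/: /i/ is a high vowel immediately before /r/, so it lowers to [e]. /u/ is a high vowel immediately before /r/, so it lowers to [o]. /i/ is a high vowel immediately before /r/, so it lowers to [e]. → [teberbornerisavix].
/kirimuriurwo/: /i/ is a high vowel immediately before /r/, so it lowers to [e]. /u/ is a high vowel immediately before /r/, so it lowers to [o]. /u/ is a high vowel immediately before /r/, so it lowers to [o]. → [kerimoriorwo].
/siirudpirak/: /i/ is a high vowel immediately before /r/, so it lowers to [e]. /i/ is a high vowel immediately before /r/, so it lowers to [e]. → [sierudperak].

teberbornerisavix, kerimoriorwo, sierudperak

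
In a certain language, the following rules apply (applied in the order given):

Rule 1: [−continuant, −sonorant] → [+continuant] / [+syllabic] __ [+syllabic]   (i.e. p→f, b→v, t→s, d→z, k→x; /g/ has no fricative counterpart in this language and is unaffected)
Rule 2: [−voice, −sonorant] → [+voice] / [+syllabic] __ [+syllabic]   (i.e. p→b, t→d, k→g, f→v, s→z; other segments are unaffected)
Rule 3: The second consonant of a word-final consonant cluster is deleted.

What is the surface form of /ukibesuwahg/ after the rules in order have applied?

uxivezuwah

Rule 1 (intervocalic spirantization): /k/ is a stop between vowels /u/ and /i/, so it spirantizes to the fricative [x]. /b/ is a stop between vowels /i/ and /e/, so it spirantizes to the fricative [v]. /ukibesuwahg/ → uxivesuwahg.
Rule 2 (intervocalic voicing): /s/ is a voiceless obstruent between vowels /e/ and /u/, so it voices to [z]. /uxivesuwahg/ → uxivezuwahg.
Rule 3 (final cluster simplification): /g/ is the second consonant of a word-final cluster /hg/, so it deletes. /uxivezuwahg/ → uxivezuwah.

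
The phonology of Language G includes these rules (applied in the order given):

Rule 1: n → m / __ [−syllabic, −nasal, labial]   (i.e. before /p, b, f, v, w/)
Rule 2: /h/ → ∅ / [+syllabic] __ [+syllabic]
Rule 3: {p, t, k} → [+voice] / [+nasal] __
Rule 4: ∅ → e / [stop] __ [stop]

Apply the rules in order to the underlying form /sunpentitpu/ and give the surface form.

Rule 1 (nasal place assimilation): /n/ precedes the labial consonant /p/, so it assimilates in place to [m]. /sunpentitpu/ → sumpentitpu.
Rule 2 (intervocalic h-deletion): no segment meets the environment; /sumpentitpu/ is unchanged.
Rule 3 (post-nasal voicing): /p/ is a voiceless stop immediately after the nasal /m/, so it voices to [b]. /t/ is a voiceless stop immediately after the nasal /n/, so it voices to [d]. /sumpentitpu/ → sumbenditpu.
Rule 4 (stop-cluster e-epenthesis): /t/ and /p/ form a stop–stop cluster, so [e] is inserted between them. /sumbenditpu/ → sumbenditepu.

sumbenditepu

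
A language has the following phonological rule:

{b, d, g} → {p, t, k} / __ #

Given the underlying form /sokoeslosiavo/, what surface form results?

No segment of /sokoeslosiavo/ meets the structural description of the rule, so the form surfaces unchanged.

sokoeslosiavo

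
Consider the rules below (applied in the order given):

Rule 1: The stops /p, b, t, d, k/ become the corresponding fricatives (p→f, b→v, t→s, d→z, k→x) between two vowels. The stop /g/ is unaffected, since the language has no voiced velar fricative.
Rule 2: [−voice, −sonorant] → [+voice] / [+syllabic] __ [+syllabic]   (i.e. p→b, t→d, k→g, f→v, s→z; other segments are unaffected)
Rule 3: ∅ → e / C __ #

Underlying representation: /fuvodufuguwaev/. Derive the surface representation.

fuvozuvuguwaeve

Rule 1 (intervocalic spirantization): /d/ is a stop between vowels /o/ and /u/, so it spirantizes to the fricative [z]. /fuvodufuguwaev/ → fuvozufuguwaev.
Rule 2 (intervocalic voicing): /f/ is a voiceless obstruent between vowels /u/ and /u/, so it voices to [v]. /fuvozufuguwaev/ → fuvozuvuguwaev.
Rule 3 (final e-epenthesis): the form ends in the consonant /v/, so [e] is inserted word-finally. /fuvozuvuguwaev/ → fuvozuvuguwaeve.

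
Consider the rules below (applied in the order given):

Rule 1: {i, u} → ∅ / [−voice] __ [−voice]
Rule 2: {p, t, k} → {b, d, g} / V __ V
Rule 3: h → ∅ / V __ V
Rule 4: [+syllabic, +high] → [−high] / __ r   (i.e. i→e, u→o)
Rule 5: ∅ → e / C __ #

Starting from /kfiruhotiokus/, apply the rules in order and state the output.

kferuodiokse

Rule 1 (high vowel syncope): /u/ is a high vowel flanked by voiceless consonants /k/ and /s/, so it deletes. /kfiruhotiokus/ → kfiruhotioks.
Rule 2 (intervocalic voicing): /t/ is a voiceless stop between vowels /o/ and /i/, so it voices to [d]. /kfiruhotioks/ → kfiruhodioks.
Rule 3 (intervocalic h-deletion): /h/ occurs between vowels /u/ and /o/, so it deletes. /kfiruhodioks/ → kfiruodioks.
Rule 4 (pre-rhotic lowering): /i/ is a high vowel immediately before /r/, so it lowers to [e]. /kfiruodioks/ → kferuodioks.
Rule 5 (final e-epenthesis): the form ends in the consonant /s/, so [e] is inserted word-finally. /kferuodioks/ → kferuodiokse.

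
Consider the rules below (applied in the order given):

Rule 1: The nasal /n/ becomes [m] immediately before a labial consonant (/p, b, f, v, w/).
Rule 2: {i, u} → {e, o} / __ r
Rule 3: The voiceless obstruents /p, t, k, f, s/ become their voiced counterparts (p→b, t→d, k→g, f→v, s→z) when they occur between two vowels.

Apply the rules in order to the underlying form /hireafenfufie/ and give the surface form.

Rule 1 (nasal place assimilation): /n/ precedes the labial consonant /f/, so it assimilates in place to [m]. /hireafenfufie/ → hireafemfufie.
Rule 2 (pre-rhotic lowering): /i/ is a high vowel immediately before /r/, so it lowers to [e]. /hireafemfufie/ → hereafemfufie.
Rule 3 (intervocalic voicing): /f/ is a voiceless obstruent between vowels /a/ and /e/, so it voices to [v]. /f/ is a voiceless obstruent between vowels /u/ and /i/, so it voices to [v]. /hereafemfufie/ → hereavemfuvie.

hereavemfuvie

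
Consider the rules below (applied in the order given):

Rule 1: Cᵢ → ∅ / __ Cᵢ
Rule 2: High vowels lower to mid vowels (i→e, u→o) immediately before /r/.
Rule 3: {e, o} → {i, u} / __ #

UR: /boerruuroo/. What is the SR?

Rule 1 (degemination): /rr/ is a geminate; the first /r/ deletes. /boerruuroo/ → boeruuroo.
Rule 2 (pre-rhotic lowering): /u/ is a high vowel immediately before /r/, so it lowers to [o]. /boeruuroo/ → boeruoroo.
Rule 3 (final vowel raising): /o/ is a mid vowel in word-final position, so it raises to [u]. /boeruoroo/ → boeruorou.

boeruorou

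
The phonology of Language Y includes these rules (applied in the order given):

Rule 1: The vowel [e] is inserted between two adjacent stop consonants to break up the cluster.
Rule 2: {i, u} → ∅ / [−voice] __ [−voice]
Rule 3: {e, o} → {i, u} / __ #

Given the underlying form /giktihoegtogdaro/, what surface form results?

gikethoegetogedaru

Rule 1 (stop-cluster e-epenthesis): /k/ and /t/ form a stop–stop cluster, so [e] is inserted between them. /g/ and /t/ form a stop–stop cluster, so [e] is inserted between them. /g/ and /d/ form a stop–stop cluster, so [e] is inserted between them. /giktihoegtogdaro/ → giketihoegetogedaro.
Rule 2 (high vowel syncope): /i/ is a high vowel flanked by voiceless consonants /t/ and /h/, so it deletes. /giketihoegetogedaro/ → gikethoegetogedaro.
Rule 3 (final vowel raising): /o/ is a mid vowel in word-final position, so it raises to [u]. /gikethoegetogedaro/ → gikethoegetogedaru.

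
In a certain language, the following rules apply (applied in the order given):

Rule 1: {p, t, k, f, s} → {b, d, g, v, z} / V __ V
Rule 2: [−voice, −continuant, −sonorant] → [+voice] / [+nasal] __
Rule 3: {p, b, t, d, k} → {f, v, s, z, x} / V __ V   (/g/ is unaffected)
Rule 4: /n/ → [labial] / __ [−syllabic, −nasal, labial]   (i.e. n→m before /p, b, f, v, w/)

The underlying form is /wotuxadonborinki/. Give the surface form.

Rule 1 (intervocalic voicing): /t/ is a voiceless obstruent between vowels /o/ and /u/, so it voices to [d]. /wotuxadonborinki/ → woduxadonborinki.
Rule 2 (post-nasal voicing): /k/ is a voiceless stop immediately after the nasal /n/, so it voices to [g]. /woduxadonborinki/ → woduxadonboringi.
Rule 3 (intervocalic spirantization): /d/ is a stop between vowels /o/ and /u/, so it spirantizes to the fricative [z]. /d/ is a stop between vowels /a/ and /o/, so it spirantizes to the fricative [z]. /woduxadonboringi/ → wozuxazonboringi.
Rule 4 (nasal place assimilation): /n/ precedes the labial consonant /b/, so it assimilates in place to [m]. /wozuxazonboringi/ → wozuxazomboringi.

wozuxazomboringi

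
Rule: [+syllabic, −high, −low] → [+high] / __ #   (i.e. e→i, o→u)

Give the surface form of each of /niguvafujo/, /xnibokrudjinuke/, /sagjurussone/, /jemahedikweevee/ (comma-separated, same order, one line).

/niguvafujo/: /o/ is a mid vowel in word-final position, so it raises to [u]. → [niguvafuju].
/xnibokrudjinuke/: /e/ is a mid vowel in word-final position, so it raises to [i]. → [xnibokrudjinuki].
/sagjurussone/: /e/ is a mid vowel in word-final position, so it raises to [i]. → [sagjurussoni].
/jemahedikweevee/: /e/ is a mid vowel in word-final position, so it raises to [i]. → [jemahedikweevei].

niguvafuju, xnibokrudjinuki, sagjurussoni, jemahedikweevei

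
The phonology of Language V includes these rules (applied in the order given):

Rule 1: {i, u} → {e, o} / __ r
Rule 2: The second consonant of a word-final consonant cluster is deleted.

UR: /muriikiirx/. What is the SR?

Rule 1 (pre-rhotic lowering): /u/ is a high vowel immediately before /r/, so it lowers to [o]. /i/ is a high vowel immediately before /r/, so it lowers to [e]. /muriikiirx/ → moriikierx.
Rule 2 (final cluster simplification): /x/ is the second consonant of a word-final cluster /rx/, so it deletes. /moriikierx/ → moriikier.

moriikier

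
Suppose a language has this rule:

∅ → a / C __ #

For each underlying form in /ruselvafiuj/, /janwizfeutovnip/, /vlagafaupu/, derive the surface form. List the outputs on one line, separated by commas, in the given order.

/ruselvafiuj/: the form ends in the consonant /j/, so [a] is inserted word-finally. → [ruselvafiuja].
/janwizfeutovnip/: the form ends in the consonant /p/, so [a] is inserted word-finally. → [janwizfeutovnipa].
/vlagafaupu/: the rule's environment is not met; surfaces unchanged as [vlagafaupu].

ruselvafiuja, janwizfeutovnipa, vlagafaupu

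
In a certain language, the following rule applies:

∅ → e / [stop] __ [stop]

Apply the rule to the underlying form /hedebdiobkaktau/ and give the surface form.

/b/ and /d/ form a stop–stop cluster, so [e] is inserted between them.
/b/ and /k/ form a stop–stop cluster, so [e] is inserted between them.
/k/ and /t/ form a stop–stop cluster, so [e] is inserted between them.
Surface form: [hedebediobekaketau].

hedebediobekaketau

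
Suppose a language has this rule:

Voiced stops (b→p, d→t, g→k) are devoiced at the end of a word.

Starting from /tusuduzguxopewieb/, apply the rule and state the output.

/b/ is a voiced stop in word-final position, so it devoices to [p].
The other instances of /d/, /g/ do not occur in the required environment and remain unchanged.
Surface form: [tusuduzguxopewiep].

tusuduzguxopewiep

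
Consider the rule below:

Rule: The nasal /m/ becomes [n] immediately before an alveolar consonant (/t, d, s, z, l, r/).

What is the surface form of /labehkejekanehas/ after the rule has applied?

labehkejekanehas

No segment of /labehkejekanehas/ meets the structural description of the rule, so the form surfaces unchanged.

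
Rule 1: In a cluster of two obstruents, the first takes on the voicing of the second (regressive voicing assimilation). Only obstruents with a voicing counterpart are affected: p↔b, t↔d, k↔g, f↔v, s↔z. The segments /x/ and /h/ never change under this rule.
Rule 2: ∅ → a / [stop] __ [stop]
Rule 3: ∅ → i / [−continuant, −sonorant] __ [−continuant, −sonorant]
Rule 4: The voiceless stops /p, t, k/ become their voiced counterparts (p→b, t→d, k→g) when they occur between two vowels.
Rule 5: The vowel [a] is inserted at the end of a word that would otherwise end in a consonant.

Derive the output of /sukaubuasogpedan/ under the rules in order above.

Rule 1 (regressive voicing assimilation): /g/ precedes the voiceless obstruent /p/, so it devoices to [k] by assimilation. /sukaubuasogpedan/ → sukaubuasokpedan.
Rule 2 (stop-cluster a-epenthesis): /k/ and /p/ form a stop–stop cluster, so [a] is inserted between them. /sukaubuasokpedan/ → sukaubuasokapedan.
Rule 3 (stop-cluster i-epenthesis): no segment meets the environment; /sukaubuasokapedan/ is unchanged.
Rule 4 (intervocalic voicing): /k/ is a voiceless stop between vowels /u/ and /a/, so it voices to [g]. /k/ is a voiceless stop between vowels /o/ and /a/, so it voices to [g]. /p/ is a voiceless stop between vowels /a/ and /e/, so it voices to [b]. /sukaubuasokapedan/ → sugaubuasogabedan.
Rule 5 (final a-epenthesis): the form ends in the consonant /n/, so [a] is inserted word-finally. /sugaubuasogabedan/ → sugaubuasogabedana.

sugaubuasogabedana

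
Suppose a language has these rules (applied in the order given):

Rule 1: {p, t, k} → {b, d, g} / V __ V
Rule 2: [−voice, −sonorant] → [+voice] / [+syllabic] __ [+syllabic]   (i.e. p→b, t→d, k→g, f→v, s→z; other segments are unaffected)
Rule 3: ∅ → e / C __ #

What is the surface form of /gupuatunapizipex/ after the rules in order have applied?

Rule 1 (intervocalic voicing): /p/ is a voiceless stop between vowels /u/ and /u/, so it voices to [b]. /t/ is a voiceless stop between vowels /a/ and /u/, so it voices to [d]. /p/ is a voiceless stop between vowels /a/ and /i/, so it voices to [b]. /p/ is a voiceless stop between vowels /i/ and /e/, so it voices to [b]. /gupuatunapizipex/ → gubuadunabizibex.
Rule 2 (intervocalic voicing): no segment meets the environment; /gubuadunabizibex/ is unchanged.
Rule 3 (final e-epenthesis): the form ends in the consonant /x/, so [e] is inserted word-finally. /gubuadunabizibex/ → gubuadunabizibexe.

gubuadunabizibexe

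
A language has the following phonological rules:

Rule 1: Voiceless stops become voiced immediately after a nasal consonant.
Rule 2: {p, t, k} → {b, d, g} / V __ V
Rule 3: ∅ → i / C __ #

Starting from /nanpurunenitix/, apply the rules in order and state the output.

nanburunenidixi

Rule 1 (post-nasal voicing): /p/ is a voiceless stop immediately after the nasal /n/, so it voices to [b]. /nanpurunenitix/ → nanburunenitix.
Rule 2 (intervocalic voicing): /t/ is a voiceless stop between vowels /i/ and /i/, so it voices to [d]. /nanburunenitix/ → nanburunenidix.
Rule 3 (final i-epenthesis): the form ends in the consonant /x/, so [i] is inserted word-finally. /nanburunenidix/ → nanburunenidixi.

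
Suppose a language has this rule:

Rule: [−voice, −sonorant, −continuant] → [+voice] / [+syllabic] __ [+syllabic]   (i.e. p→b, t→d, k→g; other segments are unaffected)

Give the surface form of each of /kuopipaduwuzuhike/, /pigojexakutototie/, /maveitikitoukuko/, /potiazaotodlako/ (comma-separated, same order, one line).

kuobibaduwuzuhige, pigojexagudododie, maveidigidougugo, podiazaododlago

/kuopipaduwuzuhike/: /p/ is a voiceless stop between vowels /o/ and /i/, so it voices to [b]. /p/ is a voiceless stop between vowels /i/ and /a/, so it voices to [b]. /k/ is a voiceless stop between vowels /i/ and /e/, so it voices to [g]. → [kuobibaduwuzuhige].
/pigojexakutototie/: /k/ is a voiceless stop between vowels /a/ and /u/, so it voices to [g]. /t/ is a voiceless stop between vowels /u/ and /o/, so it voices to [d]. /t/ is a voiceless stop between vowels /o/ and /o/, so it voices to [d]. /t/ is a voiceless stop between vowels /o/ and /i/, so it voices to [d]. → [pigojexagudododie].
/maveitikitoukuko/: /t/ is a voiceless stop between vowels /i/ and /i/, so it voices to [d]. /k/ is a voiceless stop between vowels /i/ and /i/, so it voices to [g]. /t/ is a voiceless stop between vowels /i/ and /o/, so it voices to [d]. /k/ is a voiceless stop between vowels /u/ and /u/, so it voices to [g]. /k/ is a voiceless stop between vowels /u/ and /o/, so it voices to [g]. → [maveidigidougugo].
/potiazaotodlako/: /t/ is a voiceless stop between vowels /o/ and /i/, so it voices to [d]. /t/ is a voiceless stop between vowels /o/ and /o/, so it voices to [d]. /k/ is a voiceless stop between vowels /a/ and /o/, so it voices to [g]. → [podiazaododlago].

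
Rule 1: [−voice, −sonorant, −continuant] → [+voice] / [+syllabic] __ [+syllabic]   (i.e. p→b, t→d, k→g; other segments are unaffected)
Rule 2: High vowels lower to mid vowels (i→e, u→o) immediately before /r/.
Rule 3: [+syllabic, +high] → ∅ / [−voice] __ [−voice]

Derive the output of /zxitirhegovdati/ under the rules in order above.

Rule 1 (intervocalic voicing): /t/ is a voiceless stop between vowels /i/ and /i/, so it voices to [d]. /t/ is a voiceless stop between vowels /a/ and /i/, so it voices to [d]. /zxitirhegovdati/ → zxidirhegovdadi.
Rule 2 (pre-rhotic lowering): /i/ is a high vowel immediately before /r/, so it lowers to [e]. /zxidirhegovdadi/ → zxiderhegovdadi.
Rule 3 (high vowel syncope): no segment meets the environment; /zxiderhegovdadi/ is unchanged.

zxiderhegovdadi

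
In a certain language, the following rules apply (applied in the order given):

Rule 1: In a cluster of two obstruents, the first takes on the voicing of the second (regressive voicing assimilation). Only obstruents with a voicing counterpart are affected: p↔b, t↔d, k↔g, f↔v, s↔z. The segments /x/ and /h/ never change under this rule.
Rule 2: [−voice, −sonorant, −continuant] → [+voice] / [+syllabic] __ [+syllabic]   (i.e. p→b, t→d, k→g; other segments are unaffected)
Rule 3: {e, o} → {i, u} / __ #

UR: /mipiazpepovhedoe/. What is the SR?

Rule 1 (regressive voicing assimilation): /z/ precedes the voiceless obstruent /p/, so it devoices to [s] by assimilation. /v/ precedes the voiceless obstruent /h/, so it devoices to [f] by assimilation. /mipiazpepovhedoe/ → mipiaspepofhedoe.
Rule 2 (intervocalic voicing): /p/ is a voiceless stop between vowels /i/ and /i/, so it voices to [b]. /p/ is a voiceless stop between vowels /e/ and /o/, so it voices to [b]. /mipiaspepofhedoe/ → mibiaspebofhedoe.
Rule 3 (final vowel raising): /e/ is a mid vowel in word-final position, so it raises to [i]. /mibiaspebofhedoe/ → mibiaspebofhedoi.

mibiaspebofhedoi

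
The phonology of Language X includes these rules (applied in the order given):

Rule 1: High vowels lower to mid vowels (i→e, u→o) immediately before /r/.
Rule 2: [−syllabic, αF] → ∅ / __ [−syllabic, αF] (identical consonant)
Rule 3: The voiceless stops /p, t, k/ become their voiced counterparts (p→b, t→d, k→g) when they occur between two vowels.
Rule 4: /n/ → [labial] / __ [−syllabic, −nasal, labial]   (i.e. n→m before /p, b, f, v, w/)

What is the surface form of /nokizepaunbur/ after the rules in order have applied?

nogizebaumbor

Rule 1 (pre-rhotic lowering): /u/ is a high vowel immediately before /r/, so it lowers to [o]. /nokizepaunbur/ → nokizepaunbor.
Rule 2 (degemination): no segment meets the environment; /nokizepaunbor/ is unchanged.
Rule 3 (intervocalic voicing): /k/ is a voiceless stop between vowels /o/ and /i/, so it voices to [g]. /p/ is a voiceless stop between vowels /e/ and /a/, so it voices to [b]. /nokizepaunbor/ → nogizebaunbor.
Rule 4 (nasal place assimilation): /n/ precedes the labial consonant /b/, so it assimilates in place to [m]. /nogizebaunbor/ → nogizebaumbor.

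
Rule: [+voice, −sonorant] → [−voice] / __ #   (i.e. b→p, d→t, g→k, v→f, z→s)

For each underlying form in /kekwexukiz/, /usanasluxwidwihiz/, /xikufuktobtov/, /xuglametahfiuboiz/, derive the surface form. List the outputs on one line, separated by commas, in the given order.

/kekwexukiz/: /z/ is a voiced obstruent in word-final position, so it devoices to [s]. → [kekwexukis].
/usanasluxwidwihiz/: /z/ is a voiced obstruent in word-final position, so it devoices to [s]. → [usanasluxwidwihis].
/xikufuktobtov/: /v/ is a voiced obstruent in word-final position, so it devoices to [f]. → [xikufuktobtof].
/xuglametahfiuboiz/: /z/ is a voiced obstruent in word-final position, so it devoices to [s]. → [xuglametahfiubois].

kekwexukis, usanasluxwidwihis, xikufuktobtof, xuglametahfiubois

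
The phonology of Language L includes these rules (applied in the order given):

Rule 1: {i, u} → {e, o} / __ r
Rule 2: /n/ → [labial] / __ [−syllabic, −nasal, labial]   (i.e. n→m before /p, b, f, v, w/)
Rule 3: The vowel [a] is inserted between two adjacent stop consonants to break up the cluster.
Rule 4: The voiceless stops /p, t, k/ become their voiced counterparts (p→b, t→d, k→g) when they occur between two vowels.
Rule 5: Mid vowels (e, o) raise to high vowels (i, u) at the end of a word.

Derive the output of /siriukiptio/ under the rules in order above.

seriugibadiu

Rule 1 (pre-rhotic lowering): /i/ is a high vowel immediately before /r/, so it lowers to [e]. /siriukiptio/ → seriukiptio.
Rule 2 (nasal place assimilation): no segment meets the environment; /seriukiptio/ is unchanged.
Rule 3 (stop-cluster a-epenthesis): /p/ and /t/ form a stop–stop cluster, so [a] is inserted between them. /seriukiptio/ → seriukipatio.
Rule 4 (intervocalic voicing): /k/ is a voiceless stop between vowels /u/ and /i/, so it voices to [g]. /p/ is a voiceless stop between vowels /i/ and /a/, so it voices to [b]. /t/ is a voiceless stop between vowels /a/ and /i/, so it voices to [d]. /seriukipatio/ → seriugibadio.
Rule 5 (final vowel raising): /o/ is a mid vowel in word-final position, so it raises to [u]. /seriugibadio/ → seriugibadiu.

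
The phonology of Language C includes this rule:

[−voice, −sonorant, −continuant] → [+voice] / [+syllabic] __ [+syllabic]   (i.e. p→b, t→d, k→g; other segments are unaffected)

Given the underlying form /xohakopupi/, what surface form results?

/k/ is a voiceless stop between vowels /a/ and /o/, so it voices to [g].
/p/ is a voiceless stop between vowels /o/ and /u/, so it voices to [b].
/p/ is a voiceless stop between vowels /u/ and /i/, so it voices to [b].
Surface form: [xohagobubi].

xohagobubi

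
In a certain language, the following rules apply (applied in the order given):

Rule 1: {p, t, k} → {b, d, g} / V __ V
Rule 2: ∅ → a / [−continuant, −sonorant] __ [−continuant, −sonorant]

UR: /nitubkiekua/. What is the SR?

Rule 1 (intervocalic voicing): /t/ is a voiceless stop between vowels /i/ and /u/, so it voices to [d]. /k/ is a voiceless stop between vowels /e/ and /u/, so it voices to [g]. /nitubkiekua/ → nidubkiegua.
Rule 2 (stop-cluster a-epenthesis): /b/ and /k/ form a stop–stop cluster, so [a] is inserted between them. /nidubkiegua/ → nidubakiegua.

nidubakiegua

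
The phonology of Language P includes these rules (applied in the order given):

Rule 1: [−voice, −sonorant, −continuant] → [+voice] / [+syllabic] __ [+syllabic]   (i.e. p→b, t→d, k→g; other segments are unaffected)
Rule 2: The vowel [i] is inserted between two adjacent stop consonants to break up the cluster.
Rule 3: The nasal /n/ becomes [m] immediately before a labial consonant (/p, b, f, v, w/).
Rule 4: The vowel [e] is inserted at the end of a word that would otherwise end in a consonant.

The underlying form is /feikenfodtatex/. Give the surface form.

feigemfoditadexe

Rule 1 (intervocalic voicing): /k/ is a voiceless stop between vowels /i/ and /e/, so it voices to [g]. /t/ is a voiceless stop between vowels /a/ and /e/, so it voices to [d]. /feikenfodtatex/ → feigenfodtadex.
Rule 2 (stop-cluster i-epenthesis): /d/ and /t/ form a stop–stop cluster, so [i] is inserted between them. /feigenfodtadex/ → feigenfoditadex.
Rule 3 (nasal place assimilation): /n/ precedes the labial consonant /f/, so it assimilates in place to [m]. /feigenfoditadex/ → feigemfoditadex.
Rule 4 (final e-epenthesis): the form ends in the consonant /x/, so [e] is inserted word-finally. /feigemfoditadex/ → feigemfoditadexe.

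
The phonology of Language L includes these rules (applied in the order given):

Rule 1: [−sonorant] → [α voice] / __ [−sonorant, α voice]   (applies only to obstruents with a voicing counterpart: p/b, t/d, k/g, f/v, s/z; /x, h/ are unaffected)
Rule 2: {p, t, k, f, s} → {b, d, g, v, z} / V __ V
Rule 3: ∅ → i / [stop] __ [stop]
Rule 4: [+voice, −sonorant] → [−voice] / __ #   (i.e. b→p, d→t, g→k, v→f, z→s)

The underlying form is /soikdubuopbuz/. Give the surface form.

soigidubuobibus

Rule 1 (regressive voicing assimilation): /k/ precedes the voiced obstruent /d/, so it voices to [g] by assimilation. /p/ precedes the voiced obstruent /b/, so it voices to [b] by assimilation. /soikdubuopbuz/ → soigdubuobbuz.
Rule 2 (intervocalic voicing): no segment meets the environment; /soigdubuobbuz/ is unchanged.
Rule 3 (stop-cluster i-epenthesis): /g/ and /d/ form a stop–stop cluster, so [i] is inserted between them. /b/ and /b/ form a stop–stop cluster, so [i] is inserted between them. /soigdubuobbuz/ → soigidubuobibuz.
Rule 4 (final devoicing): /z/ is a voiced obstruent in word-final position, so it devoices to [s]. /soigidubuobibuz/ → soigidubuobibus.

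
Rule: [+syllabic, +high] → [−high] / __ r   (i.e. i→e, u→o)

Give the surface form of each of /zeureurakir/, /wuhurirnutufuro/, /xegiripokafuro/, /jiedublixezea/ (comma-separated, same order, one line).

/zeureurakir/: /u/ is a high vowel immediately before /r/, so it lowers to [o]. /u/ is a high vowel immediately before /r/, so it lowers to [o]. /i/ is a high vowel immediately before /r/, so it lowers to [e]. → [zeoreoraker].
/wuhurirnutufuro/: /u/ is a high vowel immediately before /r/, so it lowers to [o]. /i/ is a high vowel immediately before /r/, so it lowers to [e]. /u/ is a high vowel immediately before /r/, so it lowers to [o]. → [wuhorernutuforo].
/xegiripokafuro/: /i/ is a high vowel immediately before /r/, so it lowers to [e]. /u/ is a high vowel immediately before /r/, so it lowers to [o]. → [xegeripokaforo].
/jiedublixezea/: the rule's environment is not met; surfaces unchanged as [jiedublixezea].

zeoreoraker, wuhorernutuforo, xegeripokaforo, jiedublixezea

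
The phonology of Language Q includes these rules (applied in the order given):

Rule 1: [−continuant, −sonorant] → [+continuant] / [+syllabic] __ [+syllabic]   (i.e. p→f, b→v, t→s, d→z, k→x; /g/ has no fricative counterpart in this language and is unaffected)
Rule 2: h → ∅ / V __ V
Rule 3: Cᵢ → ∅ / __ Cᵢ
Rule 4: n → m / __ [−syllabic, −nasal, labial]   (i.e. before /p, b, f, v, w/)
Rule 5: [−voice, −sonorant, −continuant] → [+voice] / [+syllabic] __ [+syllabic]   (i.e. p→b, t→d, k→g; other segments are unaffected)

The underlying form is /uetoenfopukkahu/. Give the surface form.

uesoemfofugau

Rule 1 (intervocalic spirantization): /t/ is a stop between vowels /e/ and /o/, so it spirantizes to the fricative [s]. /p/ is a stop between vowels /o/ and /u/, so it spirantizes to the fricative [f]. /uetoenfopukkahu/ → uesoenfofukkahu.
Rule 2 (intervocalic h-deletion): /h/ occurs between vowels /a/ and /u/, so it deletes. /uesoenfofukkahu/ → uesoenfofukkau.
Rule 3 (degemination): /kk/ is a geminate; the first /k/ deletes. /uesoenfofukkau/ → uesoenfofukau.
Rule 4 (nasal place assimilation): /n/ precedes the labial consonant /f/, so it assimilates in place to [m]. /uesoenfofukau/ → uesoemfofukau.
Rule 5 (intervocalic voicing): /k/ is a voiceless stop between vowels /u/ and /a/, so it voices to [g]. /uesoemfofukau/ → uesoemfofugau.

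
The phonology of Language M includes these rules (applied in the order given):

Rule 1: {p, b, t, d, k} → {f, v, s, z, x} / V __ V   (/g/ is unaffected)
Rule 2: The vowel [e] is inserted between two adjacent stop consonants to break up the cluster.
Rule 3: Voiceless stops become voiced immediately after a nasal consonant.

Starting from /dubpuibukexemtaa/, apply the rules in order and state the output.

dubepuivuxexemdaa

Rule 1 (intervocalic spirantization): /b/ is a stop between vowels /i/ and /u/, so it spirantizes to the fricative [v]. /k/ is a stop between vowels /u/ and /e/, so it spirantizes to the fricative [x]. /dubpuibukexemtaa/ → dubpuivuxexemtaa.
Rule 2 (stop-cluster e-epenthesis): /b/ and /p/ form a stop–stop cluster, so [e] is inserted between them. /dubpuivuxexemtaa/ → dubepuivuxexemtaa.
Rule 3 (post-nasal voicing): /t/ is a voiceless stop immediately after the nasal /m/, so it voices to [d]. /dubepuivuxexemtaa/ → dubepuivuxexemdaa.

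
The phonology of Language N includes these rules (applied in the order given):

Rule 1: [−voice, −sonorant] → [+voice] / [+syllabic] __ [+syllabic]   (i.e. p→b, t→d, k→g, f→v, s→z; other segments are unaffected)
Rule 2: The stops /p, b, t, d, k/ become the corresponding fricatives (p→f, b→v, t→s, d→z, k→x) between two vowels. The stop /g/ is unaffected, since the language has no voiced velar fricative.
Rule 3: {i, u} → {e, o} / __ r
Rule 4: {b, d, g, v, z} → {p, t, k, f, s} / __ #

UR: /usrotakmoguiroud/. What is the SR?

Rule 1 (intervocalic voicing): /t/ is a voiceless obstruent between vowels /o/ and /a/, so it voices to [d]. /usrotakmoguiroud/ → usrodakmoguiroud.
Rule 2 (intervocalic spirantization): /d/ is a stop between vowels /o/ and /a/, so it spirantizes to the fricative [z]. /usrodakmoguiroud/ → usrozakmoguiroud.
Rule 3 (pre-rhotic lowering): /i/ is a high vowel immediately before /r/, so it lowers to [e]. /usrozakmoguiroud/ → usrozakmogueroud.
Rule 4 (final devoicing): /d/ is a voiced obstruent in word-final position, so it devoices to [t]. /usrozakmogueroud/ → usrozakmoguerout.

usrozakmoguerout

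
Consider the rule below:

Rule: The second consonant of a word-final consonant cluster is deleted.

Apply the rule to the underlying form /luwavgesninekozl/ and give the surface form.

/l/ is the second consonant of a word-final cluster /zl/, so it deletes.
Surface form: [luwavgesninekoz].

luwavgesninekoz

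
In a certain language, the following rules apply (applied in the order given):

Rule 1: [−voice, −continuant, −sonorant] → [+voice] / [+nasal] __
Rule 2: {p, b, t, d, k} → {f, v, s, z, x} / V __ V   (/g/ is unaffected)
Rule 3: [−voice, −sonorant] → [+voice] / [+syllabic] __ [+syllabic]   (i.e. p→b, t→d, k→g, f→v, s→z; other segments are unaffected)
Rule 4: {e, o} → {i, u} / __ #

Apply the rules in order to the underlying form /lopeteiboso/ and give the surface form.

Rule 1 (post-nasal voicing): no segment meets the environment; /lopeteiboso/ is unchanged.
Rule 2 (intervocalic spirantization): /p/ is a stop between vowels /o/ and /e/, so it spirantizes to the fricative [f]. /t/ is a stop between vowels /e/ and /e/, so it spirantizes to the fricative [s]. /b/ is a stop between vowels /i/ and /o/, so it spirantizes to the fricative [v]. /lopeteiboso/ → lofeseivoso.
Rule 3 (intervocalic voicing): /f/ is a voiceless obstruent between vowels /o/ and /e/, so it voices to [v]. /s/ is a voiceless obstruent between vowels /e/ and /e/, so it voices to [z]. /s/ is a voiceless obstruent between vowels /o/ and /o/, so it voices to [z]. /lofeseivoso/ → lovezeivozo.
Rule 4 (final vowel raising): /o/ is a mid vowel in word-final position, so it raises to [u]. /lovezeivozo/ → lovezeivozu.

lovezeivozu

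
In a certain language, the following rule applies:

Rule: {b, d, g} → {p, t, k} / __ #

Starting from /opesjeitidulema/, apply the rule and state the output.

No segment of /opesjeitidulema/ meets the structural description of the rule, so the form surfaces unchanged.

opesjeitidulema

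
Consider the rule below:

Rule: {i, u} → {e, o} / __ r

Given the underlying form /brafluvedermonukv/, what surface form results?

No segment of /brafluvedermonukv/ meets the structural description of the rule, so the form surfaces unchanged.

brafluvedermonukv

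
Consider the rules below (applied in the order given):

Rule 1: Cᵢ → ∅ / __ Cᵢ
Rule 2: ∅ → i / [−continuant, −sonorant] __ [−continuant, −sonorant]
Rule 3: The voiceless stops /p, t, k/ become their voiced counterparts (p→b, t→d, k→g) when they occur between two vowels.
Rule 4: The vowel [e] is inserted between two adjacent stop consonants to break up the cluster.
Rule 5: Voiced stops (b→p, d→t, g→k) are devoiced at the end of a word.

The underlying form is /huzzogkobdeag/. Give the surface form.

huzogigobideak

Rule 1 (degemination): /zz/ is a geminate; the first /z/ deletes. /huzzogkobdeag/ → huzogkobdeag.
Rule 2 (stop-cluster i-epenthesis): /g/ and /k/ form a stop–stop cluster, so [i] is inserted between them. /b/ and /d/ form a stop–stop cluster, so [i] is inserted between them. /huzogkobdeag/ → huzogikobideag.
Rule 3 (intervocalic voicing): /k/ is a voiceless stop between vowels /i/ and /o/, so it voices to [g]. /huzogikobideag/ → huzogigobideag.
Rule 4 (stop-cluster e-epenthesis): no segment meets the environment; /huzogigobideag/ is unchanged.
Rule 5 (final devoicing): /g/ is a voiced stop in word-final position, so it devoices to [k]. /huzogigobideag/ → huzogigobideak.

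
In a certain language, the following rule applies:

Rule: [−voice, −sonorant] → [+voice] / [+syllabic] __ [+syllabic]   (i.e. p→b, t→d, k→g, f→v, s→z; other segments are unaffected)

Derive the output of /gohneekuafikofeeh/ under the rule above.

/k/ is a voiceless obstruent between vowels /e/ and /u/, so it voices to [g].
/f/ is a voiceless obstruent between vowels /a/ and /i/, so it voices to [v].
/k/ is a voiceless obstruent between vowels /i/ and /o/, so it voices to [g].
/f/ is a voiceless obstruent between vowels /o/ and /e/, so it voices to [v].
Surface form: [gohneeguavigoveeh].

gohneeguavigoveeh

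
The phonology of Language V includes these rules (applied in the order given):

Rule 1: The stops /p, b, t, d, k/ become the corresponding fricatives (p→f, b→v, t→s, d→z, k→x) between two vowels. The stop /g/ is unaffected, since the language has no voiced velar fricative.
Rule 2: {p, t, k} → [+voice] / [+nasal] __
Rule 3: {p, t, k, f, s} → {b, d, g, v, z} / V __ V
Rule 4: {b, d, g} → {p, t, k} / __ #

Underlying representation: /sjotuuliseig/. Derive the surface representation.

sjozuulizeik

Rule 1 (intervocalic spirantization): /t/ is a stop between vowels /o/ and /u/, so it spirantizes to the fricative [s]. /sjotuuliseig/ → sjosuuliseig.
Rule 2 (post-nasal voicing): no segment meets the environment; /sjosuuliseig/ is unchanged.
Rule 3 (intervocalic voicing): /s/ is a voiceless obstruent between vowels /o/ and /u/, so it voices to [z]. /s/ is a voiceless obstruent between vowels /i/ and /e/, so it voices to [z]. /sjosuuliseig/ → sjozuulizeig.
Rule 4 (final devoicing): /g/ is a voiced stop in word-final position, so it devoices to [k]. /sjozuulizeig/ → sjozuulizeik.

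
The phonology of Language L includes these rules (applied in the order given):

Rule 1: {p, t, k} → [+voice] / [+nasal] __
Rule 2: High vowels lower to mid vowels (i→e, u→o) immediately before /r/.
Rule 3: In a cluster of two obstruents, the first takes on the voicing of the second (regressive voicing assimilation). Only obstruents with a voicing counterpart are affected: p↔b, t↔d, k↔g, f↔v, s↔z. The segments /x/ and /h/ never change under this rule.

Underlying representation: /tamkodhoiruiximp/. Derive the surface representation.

Rule 1 (post-nasal voicing): /k/ is a voiceless stop immediately after the nasal /m/, so it voices to [g]. /p/ is a voiceless stop immediately after the nasal /m/, so it voices to [b]. /tamkodhoiruiximp/ → tamgodhoiruiximb.
Rule 2 (pre-rhotic lowering): /i/ is a high vowel immediately before /r/, so it lowers to [e]. /tamgodhoiruiximb/ → tamgodhoeruiximb.
Rule 3 (regressive voicing assimilation): /d/ precedes the voiceless obstruent /h/, so it devoices to [t] by assimilation. /tamgodhoeruiximb/ → tamgothoeruiximb.

tamgothoeruiximb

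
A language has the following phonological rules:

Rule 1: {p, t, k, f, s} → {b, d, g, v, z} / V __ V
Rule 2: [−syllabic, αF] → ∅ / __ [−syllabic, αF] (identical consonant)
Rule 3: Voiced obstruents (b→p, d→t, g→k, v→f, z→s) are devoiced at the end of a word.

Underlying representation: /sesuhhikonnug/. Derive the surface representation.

Rule 1 (intervocalic voicing): /s/ is a voiceless obstruent between vowels /e/ and /u/, so it voices to [z]. /k/ is a voiceless obstruent between vowels /i/ and /o/, so it voices to [g]. /sesuhhikonnug/ → sezuhhigonnug.
Rule 2 (degemination): /hh/ is a geminate; the first /h/ deletes. /nn/ is a geminate; the first /n/ deletes. /sezuhhigonnug/ → sezuhigonug.
Rule 3 (final devoicing): /g/ is a voiced obstruent in word-final position, so it devoices to [k]. /sezuhigonug/ → sezuhigonuk.

sezuhigonuk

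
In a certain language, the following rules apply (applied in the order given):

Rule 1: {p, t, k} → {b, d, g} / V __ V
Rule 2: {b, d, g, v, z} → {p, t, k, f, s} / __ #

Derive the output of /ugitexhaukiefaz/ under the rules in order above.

ugidexhaugiefas

Rule 1 (intervocalic voicing): /t/ is a voiceless stop between vowels /i/ and /e/, so it voices to [d]. /k/ is a voiceless stop between vowels /u/ and /i/, so it voices to [g]. /ugitexhaukiefaz/ → ugidexhaugiefaz.
Rule 2 (final devoicing): /z/ is a voiced obstruent in word-final position, so it devoices to [s]. /ugidexhaugiefaz/ → ugidexhaugiefas.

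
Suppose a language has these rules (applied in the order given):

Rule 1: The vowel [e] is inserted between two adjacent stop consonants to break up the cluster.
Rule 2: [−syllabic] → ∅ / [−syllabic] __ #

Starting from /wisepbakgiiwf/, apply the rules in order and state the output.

wisepebakegiiw

Rule 1 (stop-cluster e-epenthesis): /p/ and /b/ form a stop–stop cluster, so [e] is inserted between them. /k/ and /g/ form a stop–stop cluster, so [e] is inserted between them. /wisepbakgiiwf/ → wisepebakegiiwf.
Rule 2 (final cluster simplification): /f/ is the second consonant of a word-final cluster /wf/, so it deletes. /wisepebakegiiwf/ → wisepebakegiiw.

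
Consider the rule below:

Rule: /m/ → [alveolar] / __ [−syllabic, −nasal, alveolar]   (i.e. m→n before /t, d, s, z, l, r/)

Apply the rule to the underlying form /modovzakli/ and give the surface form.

modovzakli

No segment of /modovzakli/ meets the structural description of the rule, so the form surfaces unchanged.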